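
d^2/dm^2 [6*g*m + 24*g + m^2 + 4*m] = 2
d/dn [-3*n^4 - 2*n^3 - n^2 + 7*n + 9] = -12*n^3 - 6*n^2 - 2*n + 7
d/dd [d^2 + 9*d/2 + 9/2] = 2*d + 9/2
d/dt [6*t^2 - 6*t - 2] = 12*t - 6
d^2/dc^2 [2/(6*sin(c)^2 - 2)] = 6*(-6*sin(c)^4 + 7*sin(c)^2 + 1)/(3*sin(c)^2 - 1)^3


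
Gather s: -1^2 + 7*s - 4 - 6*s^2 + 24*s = -6*s^2 + 31*s - 5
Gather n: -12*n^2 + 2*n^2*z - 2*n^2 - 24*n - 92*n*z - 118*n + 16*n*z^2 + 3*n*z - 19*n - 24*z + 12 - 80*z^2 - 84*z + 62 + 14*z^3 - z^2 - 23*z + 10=n^2*(2*z - 14) + n*(16*z^2 - 89*z - 161) + 14*z^3 - 81*z^2 - 131*z + 84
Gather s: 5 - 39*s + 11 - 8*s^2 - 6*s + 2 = -8*s^2 - 45*s + 18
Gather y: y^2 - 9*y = y^2 - 9*y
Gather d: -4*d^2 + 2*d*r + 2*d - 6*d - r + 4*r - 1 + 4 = -4*d^2 + d*(2*r - 4) + 3*r + 3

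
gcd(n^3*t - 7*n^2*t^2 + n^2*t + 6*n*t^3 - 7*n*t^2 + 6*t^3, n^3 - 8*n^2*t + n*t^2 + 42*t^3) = 1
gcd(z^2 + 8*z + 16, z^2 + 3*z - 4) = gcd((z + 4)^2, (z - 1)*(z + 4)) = z + 4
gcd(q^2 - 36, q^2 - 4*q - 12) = q - 6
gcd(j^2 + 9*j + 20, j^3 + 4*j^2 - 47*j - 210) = j + 5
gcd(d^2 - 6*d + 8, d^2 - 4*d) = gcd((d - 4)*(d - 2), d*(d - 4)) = d - 4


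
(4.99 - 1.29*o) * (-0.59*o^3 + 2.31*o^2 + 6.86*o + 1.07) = 0.7611*o^4 - 5.924*o^3 + 2.6775*o^2 + 32.8511*o + 5.3393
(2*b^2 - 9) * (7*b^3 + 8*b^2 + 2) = 14*b^5 + 16*b^4 - 63*b^3 - 68*b^2 - 18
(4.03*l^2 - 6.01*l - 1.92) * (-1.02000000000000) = -4.1106*l^2 + 6.1302*l + 1.9584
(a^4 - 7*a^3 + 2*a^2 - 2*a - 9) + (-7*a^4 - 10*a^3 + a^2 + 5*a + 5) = -6*a^4 - 17*a^3 + 3*a^2 + 3*a - 4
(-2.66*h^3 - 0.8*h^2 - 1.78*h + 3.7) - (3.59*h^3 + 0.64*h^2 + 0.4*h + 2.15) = -6.25*h^3 - 1.44*h^2 - 2.18*h + 1.55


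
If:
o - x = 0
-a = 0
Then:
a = 0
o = x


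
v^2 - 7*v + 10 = (v - 5)*(v - 2)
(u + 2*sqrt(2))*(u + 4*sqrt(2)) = u^2 + 6*sqrt(2)*u + 16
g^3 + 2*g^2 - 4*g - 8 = (g - 2)*(g + 2)^2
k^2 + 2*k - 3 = (k - 1)*(k + 3)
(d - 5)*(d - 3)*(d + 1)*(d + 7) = d^4 - 42*d^2 + 64*d + 105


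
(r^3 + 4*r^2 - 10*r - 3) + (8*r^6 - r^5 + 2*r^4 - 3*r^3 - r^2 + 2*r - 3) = 8*r^6 - r^5 + 2*r^4 - 2*r^3 + 3*r^2 - 8*r - 6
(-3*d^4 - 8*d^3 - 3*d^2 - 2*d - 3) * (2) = -6*d^4 - 16*d^3 - 6*d^2 - 4*d - 6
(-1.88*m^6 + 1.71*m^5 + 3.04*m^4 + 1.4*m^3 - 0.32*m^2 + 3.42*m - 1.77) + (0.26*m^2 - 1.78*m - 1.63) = -1.88*m^6 + 1.71*m^5 + 3.04*m^4 + 1.4*m^3 - 0.06*m^2 + 1.64*m - 3.4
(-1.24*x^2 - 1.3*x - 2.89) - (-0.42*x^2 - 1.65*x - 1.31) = -0.82*x^2 + 0.35*x - 1.58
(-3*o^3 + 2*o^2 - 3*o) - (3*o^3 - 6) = -6*o^3 + 2*o^2 - 3*o + 6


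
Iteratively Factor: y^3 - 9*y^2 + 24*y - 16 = (y - 4)*(y^2 - 5*y + 4) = (y - 4)*(y - 1)*(y - 4)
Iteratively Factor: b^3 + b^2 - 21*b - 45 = (b - 5)*(b^2 + 6*b + 9) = (b - 5)*(b + 3)*(b + 3)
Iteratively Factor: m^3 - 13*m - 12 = (m - 4)*(m^2 + 4*m + 3) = (m - 4)*(m + 3)*(m + 1)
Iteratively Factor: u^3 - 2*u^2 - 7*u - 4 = (u + 1)*(u^2 - 3*u - 4) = (u - 4)*(u + 1)*(u + 1)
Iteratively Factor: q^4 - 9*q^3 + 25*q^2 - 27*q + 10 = (q - 2)*(q^3 - 7*q^2 + 11*q - 5) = (q - 2)*(q - 1)*(q^2 - 6*q + 5) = (q - 5)*(q - 2)*(q - 1)*(q - 1)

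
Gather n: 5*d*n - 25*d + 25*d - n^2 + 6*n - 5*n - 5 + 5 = -n^2 + n*(5*d + 1)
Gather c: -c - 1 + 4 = 3 - c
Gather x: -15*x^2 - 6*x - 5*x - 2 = -15*x^2 - 11*x - 2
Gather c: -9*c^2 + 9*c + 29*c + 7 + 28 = -9*c^2 + 38*c + 35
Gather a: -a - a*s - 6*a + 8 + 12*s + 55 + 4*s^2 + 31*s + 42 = a*(-s - 7) + 4*s^2 + 43*s + 105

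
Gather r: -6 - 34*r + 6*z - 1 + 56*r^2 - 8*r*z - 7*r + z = 56*r^2 + r*(-8*z - 41) + 7*z - 7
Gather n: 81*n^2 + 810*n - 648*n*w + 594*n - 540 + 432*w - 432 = 81*n^2 + n*(1404 - 648*w) + 432*w - 972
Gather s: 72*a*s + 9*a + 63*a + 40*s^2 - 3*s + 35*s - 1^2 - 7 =72*a + 40*s^2 + s*(72*a + 32) - 8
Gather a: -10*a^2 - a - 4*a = -10*a^2 - 5*a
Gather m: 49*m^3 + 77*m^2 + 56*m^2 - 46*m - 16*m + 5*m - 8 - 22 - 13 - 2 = 49*m^3 + 133*m^2 - 57*m - 45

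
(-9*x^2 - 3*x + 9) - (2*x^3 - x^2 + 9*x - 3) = -2*x^3 - 8*x^2 - 12*x + 12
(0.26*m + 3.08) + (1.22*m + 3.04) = 1.48*m + 6.12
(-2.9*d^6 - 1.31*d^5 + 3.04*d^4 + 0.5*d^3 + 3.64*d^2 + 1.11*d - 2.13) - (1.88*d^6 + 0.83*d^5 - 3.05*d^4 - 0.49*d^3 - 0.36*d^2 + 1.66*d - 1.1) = -4.78*d^6 - 2.14*d^5 + 6.09*d^4 + 0.99*d^3 + 4.0*d^2 - 0.55*d - 1.03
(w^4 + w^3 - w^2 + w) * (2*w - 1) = 2*w^5 + w^4 - 3*w^3 + 3*w^2 - w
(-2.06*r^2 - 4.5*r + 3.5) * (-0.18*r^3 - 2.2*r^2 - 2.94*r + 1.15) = 0.3708*r^5 + 5.342*r^4 + 15.3264*r^3 + 3.161*r^2 - 15.465*r + 4.025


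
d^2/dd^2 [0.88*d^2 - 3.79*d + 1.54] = 1.76000000000000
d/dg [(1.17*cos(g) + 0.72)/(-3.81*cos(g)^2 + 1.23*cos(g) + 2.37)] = (4.4577*sin(g)^2 - 5.4864*cos(g) - 6.345)*sin(g)/(-3.81*cos(g)^2 + 1.23*cos(g) + 2.37)^2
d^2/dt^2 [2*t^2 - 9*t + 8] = 4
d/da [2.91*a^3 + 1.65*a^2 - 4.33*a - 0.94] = 8.73*a^2 + 3.3*a - 4.33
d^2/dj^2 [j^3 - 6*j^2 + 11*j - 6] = 6*j - 12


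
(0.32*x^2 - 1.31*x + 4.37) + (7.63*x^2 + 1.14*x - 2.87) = 7.95*x^2 - 0.17*x + 1.5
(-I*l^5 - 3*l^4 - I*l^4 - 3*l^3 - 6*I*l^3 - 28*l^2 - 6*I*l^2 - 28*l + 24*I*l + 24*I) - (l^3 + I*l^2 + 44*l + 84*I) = -I*l^5 - 3*l^4 - I*l^4 - 4*l^3 - 6*I*l^3 - 28*l^2 - 7*I*l^2 - 72*l + 24*I*l - 60*I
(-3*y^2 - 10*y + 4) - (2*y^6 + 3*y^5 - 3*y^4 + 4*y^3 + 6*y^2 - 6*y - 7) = -2*y^6 - 3*y^5 + 3*y^4 - 4*y^3 - 9*y^2 - 4*y + 11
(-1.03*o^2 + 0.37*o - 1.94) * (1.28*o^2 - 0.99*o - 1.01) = -1.3184*o^4 + 1.4933*o^3 - 1.8092*o^2 + 1.5469*o + 1.9594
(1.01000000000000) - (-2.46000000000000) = 3.47000000000000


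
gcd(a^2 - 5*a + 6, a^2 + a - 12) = a - 3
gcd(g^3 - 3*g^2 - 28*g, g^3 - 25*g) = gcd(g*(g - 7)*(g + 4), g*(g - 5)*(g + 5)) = g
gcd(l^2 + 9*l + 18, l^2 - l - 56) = 1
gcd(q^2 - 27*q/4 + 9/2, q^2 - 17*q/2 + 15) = q - 6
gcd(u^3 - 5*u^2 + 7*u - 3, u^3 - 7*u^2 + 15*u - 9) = u^2 - 4*u + 3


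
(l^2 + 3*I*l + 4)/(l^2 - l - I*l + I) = (l + 4*I)/(l - 1)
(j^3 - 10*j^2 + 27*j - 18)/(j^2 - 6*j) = j - 4 + 3/j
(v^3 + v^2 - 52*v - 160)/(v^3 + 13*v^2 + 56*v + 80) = (v - 8)/(v + 4)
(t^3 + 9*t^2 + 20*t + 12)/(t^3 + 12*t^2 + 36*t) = (t^2 + 3*t + 2)/(t*(t + 6))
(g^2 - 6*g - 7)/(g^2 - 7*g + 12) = (g^2 - 6*g - 7)/(g^2 - 7*g + 12)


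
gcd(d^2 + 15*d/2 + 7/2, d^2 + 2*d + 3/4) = d + 1/2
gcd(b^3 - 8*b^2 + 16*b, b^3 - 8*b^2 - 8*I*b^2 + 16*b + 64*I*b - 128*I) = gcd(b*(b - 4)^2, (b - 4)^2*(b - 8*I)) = b^2 - 8*b + 16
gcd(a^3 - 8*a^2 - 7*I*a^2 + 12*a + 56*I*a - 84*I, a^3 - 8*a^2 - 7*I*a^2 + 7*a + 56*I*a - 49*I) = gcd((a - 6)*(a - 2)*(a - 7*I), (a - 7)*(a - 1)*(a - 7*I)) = a - 7*I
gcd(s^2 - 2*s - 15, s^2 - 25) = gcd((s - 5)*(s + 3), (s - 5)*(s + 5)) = s - 5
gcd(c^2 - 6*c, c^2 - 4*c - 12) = c - 6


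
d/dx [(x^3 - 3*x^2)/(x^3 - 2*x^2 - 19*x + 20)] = x*(x^3 - 38*x^2 + 117*x - 120)/(x^6 - 4*x^5 - 34*x^4 + 116*x^3 + 281*x^2 - 760*x + 400)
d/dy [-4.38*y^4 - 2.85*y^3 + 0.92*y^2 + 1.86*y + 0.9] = -17.52*y^3 - 8.55*y^2 + 1.84*y + 1.86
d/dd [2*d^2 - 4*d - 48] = 4*d - 4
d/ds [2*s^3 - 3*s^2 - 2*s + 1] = 6*s^2 - 6*s - 2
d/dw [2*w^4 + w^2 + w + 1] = 8*w^3 + 2*w + 1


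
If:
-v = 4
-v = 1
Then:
No Solution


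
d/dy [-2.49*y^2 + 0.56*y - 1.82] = 0.56 - 4.98*y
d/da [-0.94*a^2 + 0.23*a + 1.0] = 0.23 - 1.88*a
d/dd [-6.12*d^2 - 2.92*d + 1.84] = -12.24*d - 2.92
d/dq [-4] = 0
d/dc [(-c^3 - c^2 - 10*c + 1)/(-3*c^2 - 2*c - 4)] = (3*c^4 + 4*c^3 - 16*c^2 + 14*c + 42)/(9*c^4 + 12*c^3 + 28*c^2 + 16*c + 16)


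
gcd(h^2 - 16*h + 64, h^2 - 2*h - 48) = h - 8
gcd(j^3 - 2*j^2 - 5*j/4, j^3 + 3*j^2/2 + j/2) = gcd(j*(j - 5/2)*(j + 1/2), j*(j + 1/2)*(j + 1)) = j^2 + j/2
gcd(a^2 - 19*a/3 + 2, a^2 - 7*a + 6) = a - 6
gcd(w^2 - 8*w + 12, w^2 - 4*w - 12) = w - 6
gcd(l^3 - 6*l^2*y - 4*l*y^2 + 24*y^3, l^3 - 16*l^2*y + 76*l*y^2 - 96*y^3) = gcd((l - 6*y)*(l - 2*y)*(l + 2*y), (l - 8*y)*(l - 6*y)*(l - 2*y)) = l^2 - 8*l*y + 12*y^2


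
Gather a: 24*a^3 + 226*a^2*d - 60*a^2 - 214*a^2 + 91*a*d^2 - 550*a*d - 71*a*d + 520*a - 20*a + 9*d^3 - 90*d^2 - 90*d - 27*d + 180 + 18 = 24*a^3 + a^2*(226*d - 274) + a*(91*d^2 - 621*d + 500) + 9*d^3 - 90*d^2 - 117*d + 198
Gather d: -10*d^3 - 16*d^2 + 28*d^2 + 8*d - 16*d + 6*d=-10*d^3 + 12*d^2 - 2*d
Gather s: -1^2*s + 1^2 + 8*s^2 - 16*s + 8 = 8*s^2 - 17*s + 9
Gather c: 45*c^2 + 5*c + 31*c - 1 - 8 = 45*c^2 + 36*c - 9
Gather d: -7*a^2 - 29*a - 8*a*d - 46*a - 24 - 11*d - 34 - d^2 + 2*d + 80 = -7*a^2 - 75*a - d^2 + d*(-8*a - 9) + 22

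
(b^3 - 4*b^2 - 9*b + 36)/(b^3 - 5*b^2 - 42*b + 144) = (b^2 - b - 12)/(b^2 - 2*b - 48)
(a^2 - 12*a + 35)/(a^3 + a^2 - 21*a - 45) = (a - 7)/(a^2 + 6*a + 9)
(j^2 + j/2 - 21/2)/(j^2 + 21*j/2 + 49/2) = (j - 3)/(j + 7)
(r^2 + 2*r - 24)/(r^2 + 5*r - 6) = (r - 4)/(r - 1)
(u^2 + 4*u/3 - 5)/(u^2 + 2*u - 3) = (u - 5/3)/(u - 1)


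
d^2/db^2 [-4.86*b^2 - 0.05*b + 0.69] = -9.72000000000000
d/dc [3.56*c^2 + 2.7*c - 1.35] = 7.12*c + 2.7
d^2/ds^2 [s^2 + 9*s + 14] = 2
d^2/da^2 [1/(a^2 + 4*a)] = 2*(-a*(a + 4) + 4*(a + 2)^2)/(a^3*(a + 4)^3)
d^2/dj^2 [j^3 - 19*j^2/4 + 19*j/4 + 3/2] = 6*j - 19/2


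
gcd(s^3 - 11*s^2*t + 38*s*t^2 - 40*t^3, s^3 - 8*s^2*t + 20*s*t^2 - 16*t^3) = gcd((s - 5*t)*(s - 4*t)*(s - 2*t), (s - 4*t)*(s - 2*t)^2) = s^2 - 6*s*t + 8*t^2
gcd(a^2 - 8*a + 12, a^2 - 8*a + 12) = a^2 - 8*a + 12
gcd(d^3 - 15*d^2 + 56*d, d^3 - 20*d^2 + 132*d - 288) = d - 8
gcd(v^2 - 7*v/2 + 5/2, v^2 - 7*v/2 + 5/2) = v^2 - 7*v/2 + 5/2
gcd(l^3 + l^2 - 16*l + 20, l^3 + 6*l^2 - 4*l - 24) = l - 2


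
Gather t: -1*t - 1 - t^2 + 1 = -t^2 - t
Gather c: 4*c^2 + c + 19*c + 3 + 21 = 4*c^2 + 20*c + 24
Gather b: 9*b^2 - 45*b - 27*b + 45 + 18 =9*b^2 - 72*b + 63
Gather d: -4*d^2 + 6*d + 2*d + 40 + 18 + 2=-4*d^2 + 8*d + 60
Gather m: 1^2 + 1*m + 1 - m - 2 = 0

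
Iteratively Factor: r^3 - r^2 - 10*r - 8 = (r - 4)*(r^2 + 3*r + 2) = (r - 4)*(r + 2)*(r + 1)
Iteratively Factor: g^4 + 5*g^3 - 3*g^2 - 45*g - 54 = (g + 3)*(g^3 + 2*g^2 - 9*g - 18) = (g + 3)^2*(g^2 - g - 6) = (g - 3)*(g + 3)^2*(g + 2)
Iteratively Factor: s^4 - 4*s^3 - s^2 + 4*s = (s - 1)*(s^3 - 3*s^2 - 4*s) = (s - 1)*(s + 1)*(s^2 - 4*s) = (s - 4)*(s - 1)*(s + 1)*(s)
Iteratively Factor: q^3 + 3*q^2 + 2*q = (q)*(q^2 + 3*q + 2) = q*(q + 2)*(q + 1)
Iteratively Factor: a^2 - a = (a - 1)*(a)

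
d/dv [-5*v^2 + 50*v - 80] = 50 - 10*v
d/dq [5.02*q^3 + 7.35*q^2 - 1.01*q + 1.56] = 15.06*q^2 + 14.7*q - 1.01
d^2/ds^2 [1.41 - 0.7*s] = 0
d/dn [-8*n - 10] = -8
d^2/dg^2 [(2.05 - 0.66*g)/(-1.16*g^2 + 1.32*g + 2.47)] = ((6.4984 - 4.5936*g)*(-1.16*g^2 + 1.32*g + 2.47) - (0.66*g - 2.05)*(2.32*g - 1.32)*(4.64*g - 2.64))/(-1.16*g^2 + 1.32*g + 2.47)^3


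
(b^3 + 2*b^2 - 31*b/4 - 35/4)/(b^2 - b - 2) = (b^2 + b - 35/4)/(b - 2)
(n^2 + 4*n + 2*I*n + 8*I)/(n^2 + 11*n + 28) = (n + 2*I)/(n + 7)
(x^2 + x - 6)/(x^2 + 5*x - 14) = (x + 3)/(x + 7)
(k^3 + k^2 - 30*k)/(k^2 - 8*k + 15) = k*(k + 6)/(k - 3)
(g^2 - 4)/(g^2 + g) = (g^2 - 4)/(g*(g + 1))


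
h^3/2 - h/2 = h*(h/2 + 1/2)*(h - 1)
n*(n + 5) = n^2 + 5*n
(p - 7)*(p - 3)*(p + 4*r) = p^3 + 4*p^2*r - 10*p^2 - 40*p*r + 21*p + 84*r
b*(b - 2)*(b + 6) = b^3 + 4*b^2 - 12*b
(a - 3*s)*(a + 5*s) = a^2 + 2*a*s - 15*s^2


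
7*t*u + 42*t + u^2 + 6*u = (7*t + u)*(u + 6)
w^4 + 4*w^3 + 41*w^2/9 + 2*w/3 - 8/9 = (w - 1/3)*(w + 1)*(w + 4/3)*(w + 2)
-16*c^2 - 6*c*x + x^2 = (-8*c + x)*(2*c + x)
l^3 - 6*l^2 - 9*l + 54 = (l - 6)*(l - 3)*(l + 3)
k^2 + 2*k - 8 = (k - 2)*(k + 4)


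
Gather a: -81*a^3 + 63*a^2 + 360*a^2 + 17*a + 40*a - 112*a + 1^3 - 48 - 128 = -81*a^3 + 423*a^2 - 55*a - 175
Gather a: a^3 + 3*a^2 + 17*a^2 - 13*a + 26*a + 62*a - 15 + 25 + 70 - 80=a^3 + 20*a^2 + 75*a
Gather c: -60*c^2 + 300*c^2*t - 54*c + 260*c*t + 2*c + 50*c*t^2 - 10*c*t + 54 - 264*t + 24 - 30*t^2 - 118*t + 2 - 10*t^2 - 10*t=c^2*(300*t - 60) + c*(50*t^2 + 250*t - 52) - 40*t^2 - 392*t + 80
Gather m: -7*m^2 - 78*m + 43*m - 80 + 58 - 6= -7*m^2 - 35*m - 28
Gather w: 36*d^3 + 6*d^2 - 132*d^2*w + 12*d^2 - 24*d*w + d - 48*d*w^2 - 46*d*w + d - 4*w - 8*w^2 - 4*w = 36*d^3 + 18*d^2 + 2*d + w^2*(-48*d - 8) + w*(-132*d^2 - 70*d - 8)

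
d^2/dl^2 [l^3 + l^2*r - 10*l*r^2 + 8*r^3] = 6*l + 2*r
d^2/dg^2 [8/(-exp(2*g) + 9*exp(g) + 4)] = 8*(2*(2*exp(g) - 9)^2*exp(g) + (4*exp(g) - 9)*(-exp(2*g) + 9*exp(g) + 4))*exp(g)/(-exp(2*g) + 9*exp(g) + 4)^3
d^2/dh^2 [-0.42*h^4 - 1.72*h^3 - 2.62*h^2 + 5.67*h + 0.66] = -5.04*h^2 - 10.32*h - 5.24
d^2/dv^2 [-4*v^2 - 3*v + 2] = -8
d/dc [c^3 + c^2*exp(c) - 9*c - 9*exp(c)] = c^2*exp(c) + 3*c^2 + 2*c*exp(c) - 9*exp(c) - 9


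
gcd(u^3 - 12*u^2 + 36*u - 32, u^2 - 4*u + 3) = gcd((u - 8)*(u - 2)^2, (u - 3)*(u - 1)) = 1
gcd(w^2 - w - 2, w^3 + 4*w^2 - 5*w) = 1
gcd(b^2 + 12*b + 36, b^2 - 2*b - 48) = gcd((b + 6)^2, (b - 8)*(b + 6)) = b + 6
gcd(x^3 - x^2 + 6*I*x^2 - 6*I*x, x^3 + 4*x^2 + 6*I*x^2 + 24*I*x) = x^2 + 6*I*x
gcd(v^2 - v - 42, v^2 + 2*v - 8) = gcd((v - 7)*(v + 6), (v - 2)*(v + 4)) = 1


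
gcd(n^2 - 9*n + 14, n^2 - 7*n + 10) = n - 2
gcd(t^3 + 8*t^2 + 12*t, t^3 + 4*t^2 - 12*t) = t^2 + 6*t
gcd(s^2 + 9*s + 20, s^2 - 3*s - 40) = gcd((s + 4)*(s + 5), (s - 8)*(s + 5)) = s + 5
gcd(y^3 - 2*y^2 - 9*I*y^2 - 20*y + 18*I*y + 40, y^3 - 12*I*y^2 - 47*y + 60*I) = y^2 - 9*I*y - 20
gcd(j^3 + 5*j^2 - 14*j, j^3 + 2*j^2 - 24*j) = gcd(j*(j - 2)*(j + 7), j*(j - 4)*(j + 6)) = j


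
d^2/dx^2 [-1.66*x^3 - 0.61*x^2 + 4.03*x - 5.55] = -9.96*x - 1.22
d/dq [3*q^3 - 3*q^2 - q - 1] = 9*q^2 - 6*q - 1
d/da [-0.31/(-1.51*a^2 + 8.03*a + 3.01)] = (2.4893 - 0.9362*a)/(-1.51*a^2 + 8.03*a + 3.01)^2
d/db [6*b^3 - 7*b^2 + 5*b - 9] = 18*b^2 - 14*b + 5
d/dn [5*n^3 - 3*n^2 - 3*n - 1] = 15*n^2 - 6*n - 3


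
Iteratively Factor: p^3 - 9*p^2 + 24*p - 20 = (p - 5)*(p^2 - 4*p + 4) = (p - 5)*(p - 2)*(p - 2)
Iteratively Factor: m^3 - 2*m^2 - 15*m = (m + 3)*(m^2 - 5*m) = m*(m + 3)*(m - 5)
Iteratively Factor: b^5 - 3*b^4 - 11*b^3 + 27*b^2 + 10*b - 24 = (b + 1)*(b^4 - 4*b^3 - 7*b^2 + 34*b - 24) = (b + 1)*(b + 3)*(b^3 - 7*b^2 + 14*b - 8) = (b - 4)*(b + 1)*(b + 3)*(b^2 - 3*b + 2) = (b - 4)*(b - 2)*(b + 1)*(b + 3)*(b - 1)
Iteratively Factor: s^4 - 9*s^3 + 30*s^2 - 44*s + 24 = (s - 2)*(s^3 - 7*s^2 + 16*s - 12) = (s - 2)^2*(s^2 - 5*s + 6) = (s - 2)^3*(s - 3)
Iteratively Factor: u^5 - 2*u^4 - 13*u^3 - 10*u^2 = (u + 2)*(u^4 - 4*u^3 - 5*u^2) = u*(u + 2)*(u^3 - 4*u^2 - 5*u) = u^2*(u + 2)*(u^2 - 4*u - 5) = u^2*(u + 1)*(u + 2)*(u - 5)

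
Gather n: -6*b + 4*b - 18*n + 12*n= -2*b - 6*n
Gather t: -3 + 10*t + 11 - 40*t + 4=12 - 30*t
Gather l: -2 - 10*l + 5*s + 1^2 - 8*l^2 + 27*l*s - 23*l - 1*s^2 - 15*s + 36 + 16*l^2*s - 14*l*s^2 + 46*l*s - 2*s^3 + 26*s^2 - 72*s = l^2*(16*s - 8) + l*(-14*s^2 + 73*s - 33) - 2*s^3 + 25*s^2 - 82*s + 35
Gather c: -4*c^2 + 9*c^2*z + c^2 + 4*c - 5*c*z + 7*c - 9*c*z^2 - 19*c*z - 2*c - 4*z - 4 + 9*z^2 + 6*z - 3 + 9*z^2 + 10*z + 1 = c^2*(9*z - 3) + c*(-9*z^2 - 24*z + 9) + 18*z^2 + 12*z - 6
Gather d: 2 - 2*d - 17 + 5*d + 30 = 3*d + 15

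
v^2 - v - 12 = (v - 4)*(v + 3)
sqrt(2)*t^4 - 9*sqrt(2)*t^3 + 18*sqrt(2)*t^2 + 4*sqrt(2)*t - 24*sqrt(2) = (t - 6)*(t - 2)^2*(sqrt(2)*t + sqrt(2))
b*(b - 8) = b^2 - 8*b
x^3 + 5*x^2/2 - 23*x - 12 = (x - 4)*(x + 1/2)*(x + 6)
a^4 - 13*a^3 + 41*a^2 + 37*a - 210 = (a - 7)*(a - 5)*(a - 3)*(a + 2)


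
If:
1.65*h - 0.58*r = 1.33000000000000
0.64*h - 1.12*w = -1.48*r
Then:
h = 0.23091141760273*w + 0.699701407649652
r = 0.656903170766387*w - 0.302573581686336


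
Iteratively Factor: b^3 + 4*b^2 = (b)*(b^2 + 4*b) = b*(b + 4)*(b)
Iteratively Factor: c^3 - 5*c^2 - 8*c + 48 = (c - 4)*(c^2 - c - 12) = (c - 4)*(c + 3)*(c - 4)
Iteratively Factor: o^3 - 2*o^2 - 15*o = (o)*(o^2 - 2*o - 15) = o*(o - 5)*(o + 3)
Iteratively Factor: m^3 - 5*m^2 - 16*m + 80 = (m - 5)*(m^2 - 16) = (m - 5)*(m - 4)*(m + 4)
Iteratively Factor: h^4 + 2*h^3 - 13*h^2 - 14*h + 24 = (h - 1)*(h^3 + 3*h^2 - 10*h - 24) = (h - 1)*(h + 4)*(h^2 - h - 6) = (h - 1)*(h + 2)*(h + 4)*(h - 3)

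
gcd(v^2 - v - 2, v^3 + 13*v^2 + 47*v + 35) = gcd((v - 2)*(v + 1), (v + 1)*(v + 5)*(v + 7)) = v + 1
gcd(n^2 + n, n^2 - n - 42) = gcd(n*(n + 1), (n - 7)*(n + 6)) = 1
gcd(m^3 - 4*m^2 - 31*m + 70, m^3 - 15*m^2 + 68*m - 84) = m^2 - 9*m + 14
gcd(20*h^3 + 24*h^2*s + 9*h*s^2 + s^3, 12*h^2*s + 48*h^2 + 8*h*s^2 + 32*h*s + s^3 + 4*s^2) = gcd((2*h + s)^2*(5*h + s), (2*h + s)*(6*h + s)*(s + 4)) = 2*h + s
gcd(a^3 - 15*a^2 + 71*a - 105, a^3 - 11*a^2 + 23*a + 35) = a^2 - 12*a + 35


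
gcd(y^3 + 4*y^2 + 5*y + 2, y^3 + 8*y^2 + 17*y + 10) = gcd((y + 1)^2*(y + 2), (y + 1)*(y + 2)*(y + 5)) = y^2 + 3*y + 2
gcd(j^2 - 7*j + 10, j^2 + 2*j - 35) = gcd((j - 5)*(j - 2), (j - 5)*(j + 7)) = j - 5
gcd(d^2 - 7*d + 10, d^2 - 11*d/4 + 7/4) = 1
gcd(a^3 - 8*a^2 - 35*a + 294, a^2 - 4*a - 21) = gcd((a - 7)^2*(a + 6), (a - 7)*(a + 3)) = a - 7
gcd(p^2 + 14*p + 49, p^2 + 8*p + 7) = p + 7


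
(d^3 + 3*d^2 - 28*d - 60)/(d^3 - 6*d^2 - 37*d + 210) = (d + 2)/(d - 7)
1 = 1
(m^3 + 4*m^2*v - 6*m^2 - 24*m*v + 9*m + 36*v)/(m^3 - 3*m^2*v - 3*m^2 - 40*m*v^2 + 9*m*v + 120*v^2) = (-m^2 - 4*m*v + 3*m + 12*v)/(-m^2 + 3*m*v + 40*v^2)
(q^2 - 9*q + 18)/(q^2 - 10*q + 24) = (q - 3)/(q - 4)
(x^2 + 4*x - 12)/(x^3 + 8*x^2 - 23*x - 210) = (x - 2)/(x^2 + 2*x - 35)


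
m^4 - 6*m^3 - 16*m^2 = m^2*(m - 8)*(m + 2)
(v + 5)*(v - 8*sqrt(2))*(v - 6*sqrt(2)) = v^3 - 14*sqrt(2)*v^2 + 5*v^2 - 70*sqrt(2)*v + 96*v + 480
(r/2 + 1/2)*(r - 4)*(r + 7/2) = r^3/2 + r^2/4 - 29*r/4 - 7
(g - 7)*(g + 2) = g^2 - 5*g - 14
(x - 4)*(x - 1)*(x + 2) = x^3 - 3*x^2 - 6*x + 8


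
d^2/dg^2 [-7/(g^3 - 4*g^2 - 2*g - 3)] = 14*((3*g - 4)*(-g^3 + 4*g^2 + 2*g + 3) + (-3*g^2 + 8*g + 2)^2)/(-g^3 + 4*g^2 + 2*g + 3)^3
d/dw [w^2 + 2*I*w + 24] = 2*w + 2*I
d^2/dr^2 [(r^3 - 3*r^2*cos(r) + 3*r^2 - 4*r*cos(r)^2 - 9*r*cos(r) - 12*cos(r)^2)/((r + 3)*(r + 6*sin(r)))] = (6*r^3*sin(r) + 3*r^3*cos(r) - 9*r^2*sin(2*r) + 26*r^2*cos(2*r) + 54*r^2 - 78*r*sin(r) - 80*r*sin(2*r) + 18*r*sin(3*r) - 216*r*cos(r) - 36*r*cos(2*r) - 36*(1 - cos(2*r))^2 + 216*sin(r) + 18*sin(2*r) - 96*cos(r) - 112*cos(2*r) - 184)/(r + 6*sin(r))^3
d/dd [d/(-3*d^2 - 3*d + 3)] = (-d^2 + d*(2*d + 1) - d + 1)/(3*(d^2 + d - 1)^2)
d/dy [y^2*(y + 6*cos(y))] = 3*y*(-2*y*sin(y) + y + 4*cos(y))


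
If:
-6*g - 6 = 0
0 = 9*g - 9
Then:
No Solution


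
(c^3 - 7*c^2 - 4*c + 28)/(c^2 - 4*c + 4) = (c^2 - 5*c - 14)/(c - 2)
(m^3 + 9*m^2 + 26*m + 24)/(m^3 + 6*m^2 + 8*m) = (m + 3)/m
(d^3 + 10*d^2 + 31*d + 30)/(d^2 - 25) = (d^2 + 5*d + 6)/(d - 5)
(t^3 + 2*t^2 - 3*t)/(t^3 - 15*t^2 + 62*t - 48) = t*(t + 3)/(t^2 - 14*t + 48)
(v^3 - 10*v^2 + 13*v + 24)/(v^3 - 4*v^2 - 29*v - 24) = (v - 3)/(v + 3)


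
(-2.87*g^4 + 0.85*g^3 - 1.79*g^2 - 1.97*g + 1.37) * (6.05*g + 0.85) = -17.3635*g^5 + 2.703*g^4 - 10.107*g^3 - 13.44*g^2 + 6.614*g + 1.1645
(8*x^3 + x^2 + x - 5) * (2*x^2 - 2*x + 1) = 16*x^5 - 14*x^4 + 8*x^3 - 11*x^2 + 11*x - 5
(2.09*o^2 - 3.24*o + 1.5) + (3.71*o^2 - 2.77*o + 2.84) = 5.8*o^2 - 6.01*o + 4.34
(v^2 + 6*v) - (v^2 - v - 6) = 7*v + 6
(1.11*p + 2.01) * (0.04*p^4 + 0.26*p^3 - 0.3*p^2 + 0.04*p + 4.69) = 0.0444*p^5 + 0.369*p^4 + 0.1896*p^3 - 0.5586*p^2 + 5.2863*p + 9.4269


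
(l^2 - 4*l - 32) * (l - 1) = l^3 - 5*l^2 - 28*l + 32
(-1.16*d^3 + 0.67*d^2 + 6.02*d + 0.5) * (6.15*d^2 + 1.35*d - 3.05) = -7.134*d^5 + 2.5545*d^4 + 41.4655*d^3 + 9.1585*d^2 - 17.686*d - 1.525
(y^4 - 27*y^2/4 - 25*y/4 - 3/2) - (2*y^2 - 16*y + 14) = y^4 - 35*y^2/4 + 39*y/4 - 31/2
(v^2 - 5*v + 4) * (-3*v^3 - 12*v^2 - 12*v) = -3*v^5 + 3*v^4 + 36*v^3 + 12*v^2 - 48*v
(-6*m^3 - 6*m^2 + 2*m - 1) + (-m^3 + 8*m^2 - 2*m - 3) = -7*m^3 + 2*m^2 - 4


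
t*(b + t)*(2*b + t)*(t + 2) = 2*b^2*t^2 + 4*b^2*t + 3*b*t^3 + 6*b*t^2 + t^4 + 2*t^3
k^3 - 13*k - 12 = (k - 4)*(k + 1)*(k + 3)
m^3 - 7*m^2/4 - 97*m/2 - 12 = (m - 8)*(m + 1/4)*(m + 6)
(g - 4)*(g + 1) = g^2 - 3*g - 4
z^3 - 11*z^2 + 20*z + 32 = (z - 8)*(z - 4)*(z + 1)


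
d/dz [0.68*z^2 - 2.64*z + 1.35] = 1.36*z - 2.64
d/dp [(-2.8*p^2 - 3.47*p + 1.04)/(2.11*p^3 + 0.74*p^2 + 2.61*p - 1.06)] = (5.908*p^4 + 14.6434*p^3 - 11.3234*p^2 + 4.3968*p + 0.9638)/(4.4521*p^6 + 3.1228*p^5 + 11.5618*p^4 - 0.610400000000001*p^3 + 5.2433*p^2 - 5.5332*p + 1.1236)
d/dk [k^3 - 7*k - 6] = 3*k^2 - 7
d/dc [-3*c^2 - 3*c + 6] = -6*c - 3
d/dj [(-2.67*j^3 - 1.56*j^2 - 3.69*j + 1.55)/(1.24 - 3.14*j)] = (16.7676*j^3 - 5.034*j^2 - 3.8688*j + 0.2914)/(9.8596*j^2 - 7.7872*j + 1.5376)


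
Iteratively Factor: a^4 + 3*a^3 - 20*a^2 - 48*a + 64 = (a - 1)*(a^3 + 4*a^2 - 16*a - 64) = (a - 4)*(a - 1)*(a^2 + 8*a + 16) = (a - 4)*(a - 1)*(a + 4)*(a + 4)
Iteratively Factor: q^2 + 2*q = (q + 2)*(q)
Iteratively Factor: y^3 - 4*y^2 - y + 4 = (y + 1)*(y^2 - 5*y + 4) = (y - 4)*(y + 1)*(y - 1)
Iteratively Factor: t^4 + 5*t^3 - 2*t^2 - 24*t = (t + 4)*(t^3 + t^2 - 6*t) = t*(t + 4)*(t^2 + t - 6) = t*(t - 2)*(t + 4)*(t + 3)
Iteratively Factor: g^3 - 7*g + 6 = (g - 2)*(g^2 + 2*g - 3) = (g - 2)*(g - 1)*(g + 3)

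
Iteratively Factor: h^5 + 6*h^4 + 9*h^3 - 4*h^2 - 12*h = (h + 2)*(h^4 + 4*h^3 + h^2 - 6*h) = (h + 2)^2*(h^3 + 2*h^2 - 3*h) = (h - 1)*(h + 2)^2*(h^2 + 3*h) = (h - 1)*(h + 2)^2*(h + 3)*(h)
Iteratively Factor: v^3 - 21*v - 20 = (v + 1)*(v^2 - v - 20) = (v + 1)*(v + 4)*(v - 5)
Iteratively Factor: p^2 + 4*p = (p)*(p + 4)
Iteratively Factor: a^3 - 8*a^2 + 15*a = (a)*(a^2 - 8*a + 15) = a*(a - 3)*(a - 5)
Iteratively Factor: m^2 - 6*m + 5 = (m - 5)*(m - 1)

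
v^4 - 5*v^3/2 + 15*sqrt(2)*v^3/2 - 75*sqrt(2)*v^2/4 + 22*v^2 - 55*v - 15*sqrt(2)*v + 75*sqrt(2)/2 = (v - 5/2)*(v - sqrt(2)/2)*(v + 3*sqrt(2))*(v + 5*sqrt(2))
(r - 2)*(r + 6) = r^2 + 4*r - 12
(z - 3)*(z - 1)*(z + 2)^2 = z^4 - 9*z^2 - 4*z + 12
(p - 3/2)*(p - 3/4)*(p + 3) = p^3 + 3*p^2/4 - 45*p/8 + 27/8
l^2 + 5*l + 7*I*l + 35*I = (l + 5)*(l + 7*I)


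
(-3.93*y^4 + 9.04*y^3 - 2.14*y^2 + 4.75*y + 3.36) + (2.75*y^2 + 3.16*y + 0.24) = -3.93*y^4 + 9.04*y^3 + 0.61*y^2 + 7.91*y + 3.6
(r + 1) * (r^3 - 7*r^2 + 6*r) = r^4 - 6*r^3 - r^2 + 6*r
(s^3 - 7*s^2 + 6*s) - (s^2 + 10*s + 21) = s^3 - 8*s^2 - 4*s - 21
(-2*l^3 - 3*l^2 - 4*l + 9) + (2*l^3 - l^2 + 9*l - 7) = -4*l^2 + 5*l + 2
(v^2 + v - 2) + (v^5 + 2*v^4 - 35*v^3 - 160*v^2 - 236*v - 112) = v^5 + 2*v^4 - 35*v^3 - 159*v^2 - 235*v - 114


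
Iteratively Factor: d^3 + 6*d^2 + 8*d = (d)*(d^2 + 6*d + 8) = d*(d + 4)*(d + 2)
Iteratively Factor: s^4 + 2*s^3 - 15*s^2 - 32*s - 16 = (s + 1)*(s^3 + s^2 - 16*s - 16) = (s - 4)*(s + 1)*(s^2 + 5*s + 4) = (s - 4)*(s + 1)^2*(s + 4)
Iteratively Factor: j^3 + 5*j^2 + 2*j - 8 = (j - 1)*(j^2 + 6*j + 8) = (j - 1)*(j + 2)*(j + 4)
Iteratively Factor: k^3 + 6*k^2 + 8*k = (k + 4)*(k^2 + 2*k) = (k + 2)*(k + 4)*(k)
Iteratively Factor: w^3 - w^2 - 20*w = (w - 5)*(w^2 + 4*w) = w*(w - 5)*(w + 4)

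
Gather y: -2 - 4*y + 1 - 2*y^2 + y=-2*y^2 - 3*y - 1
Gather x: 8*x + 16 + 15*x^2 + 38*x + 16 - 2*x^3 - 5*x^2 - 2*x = -2*x^3 + 10*x^2 + 44*x + 32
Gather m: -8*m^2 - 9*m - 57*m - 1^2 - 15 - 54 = -8*m^2 - 66*m - 70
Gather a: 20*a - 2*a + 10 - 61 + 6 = 18*a - 45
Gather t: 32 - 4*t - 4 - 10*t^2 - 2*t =-10*t^2 - 6*t + 28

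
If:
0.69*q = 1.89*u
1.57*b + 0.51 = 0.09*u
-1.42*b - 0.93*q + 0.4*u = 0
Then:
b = -0.31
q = 0.57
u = 0.21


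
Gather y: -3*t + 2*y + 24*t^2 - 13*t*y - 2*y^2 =24*t^2 - 3*t - 2*y^2 + y*(2 - 13*t)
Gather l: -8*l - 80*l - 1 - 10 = -88*l - 11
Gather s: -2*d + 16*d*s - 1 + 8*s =-2*d + s*(16*d + 8) - 1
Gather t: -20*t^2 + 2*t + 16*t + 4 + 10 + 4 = -20*t^2 + 18*t + 18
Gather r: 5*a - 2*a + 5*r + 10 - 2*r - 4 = 3*a + 3*r + 6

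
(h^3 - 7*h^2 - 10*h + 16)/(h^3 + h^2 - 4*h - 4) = (h^2 - 9*h + 8)/(h^2 - h - 2)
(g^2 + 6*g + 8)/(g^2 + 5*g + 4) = (g + 2)/(g + 1)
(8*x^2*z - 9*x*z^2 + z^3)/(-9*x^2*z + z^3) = (-8*x^2 + 9*x*z - z^2)/(9*x^2 - z^2)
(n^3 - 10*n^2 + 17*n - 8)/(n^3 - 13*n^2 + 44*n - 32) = (n - 1)/(n - 4)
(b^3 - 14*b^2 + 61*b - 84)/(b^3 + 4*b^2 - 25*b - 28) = (b^2 - 10*b + 21)/(b^2 + 8*b + 7)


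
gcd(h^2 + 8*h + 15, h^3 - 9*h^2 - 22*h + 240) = h + 5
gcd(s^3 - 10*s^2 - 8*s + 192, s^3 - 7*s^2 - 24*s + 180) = s - 6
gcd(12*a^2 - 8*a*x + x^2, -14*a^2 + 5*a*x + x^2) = -2*a + x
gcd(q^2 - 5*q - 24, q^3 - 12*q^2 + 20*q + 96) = q - 8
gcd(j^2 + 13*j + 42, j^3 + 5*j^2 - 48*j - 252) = j + 6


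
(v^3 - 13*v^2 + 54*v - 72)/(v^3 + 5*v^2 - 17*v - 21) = (v^2 - 10*v + 24)/(v^2 + 8*v + 7)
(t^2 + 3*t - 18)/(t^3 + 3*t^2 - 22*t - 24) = (t - 3)/(t^2 - 3*t - 4)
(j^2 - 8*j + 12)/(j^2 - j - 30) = (j - 2)/(j + 5)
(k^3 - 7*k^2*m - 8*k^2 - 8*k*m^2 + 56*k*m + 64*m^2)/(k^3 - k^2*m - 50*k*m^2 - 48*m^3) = (k - 8)/(k + 6*m)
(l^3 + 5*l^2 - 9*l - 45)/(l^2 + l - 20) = (l^2 - 9)/(l - 4)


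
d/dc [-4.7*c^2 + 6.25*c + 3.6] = 6.25 - 9.4*c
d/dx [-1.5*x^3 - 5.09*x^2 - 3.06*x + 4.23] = -4.5*x^2 - 10.18*x - 3.06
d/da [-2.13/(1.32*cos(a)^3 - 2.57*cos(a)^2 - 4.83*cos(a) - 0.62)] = (-8.4348*cos(a)^2 + 10.9482*cos(a) + 10.2879)*sin(a)/(-1.32*cos(a)^3 + 2.57*cos(a)^2 + 4.83*cos(a) + 0.62)^2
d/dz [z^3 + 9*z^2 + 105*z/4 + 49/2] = 3*z^2 + 18*z + 105/4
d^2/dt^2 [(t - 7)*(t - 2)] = 2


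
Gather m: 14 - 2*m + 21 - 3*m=35 - 5*m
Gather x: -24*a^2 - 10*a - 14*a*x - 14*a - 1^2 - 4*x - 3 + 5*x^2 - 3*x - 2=-24*a^2 - 24*a + 5*x^2 + x*(-14*a - 7) - 6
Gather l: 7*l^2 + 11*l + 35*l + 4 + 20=7*l^2 + 46*l + 24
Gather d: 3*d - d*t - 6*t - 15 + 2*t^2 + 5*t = d*(3 - t) + 2*t^2 - t - 15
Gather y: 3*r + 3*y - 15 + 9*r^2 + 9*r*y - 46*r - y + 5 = 9*r^2 - 43*r + y*(9*r + 2) - 10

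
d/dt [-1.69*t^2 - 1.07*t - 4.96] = -3.38*t - 1.07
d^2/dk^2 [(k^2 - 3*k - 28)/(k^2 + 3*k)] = 12*(-k^3 - 14*k^2 - 42*k - 42)/(k^3*(k^3 + 9*k^2 + 27*k + 27))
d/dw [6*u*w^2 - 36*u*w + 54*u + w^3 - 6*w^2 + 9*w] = 12*u*w - 36*u + 3*w^2 - 12*w + 9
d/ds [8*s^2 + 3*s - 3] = 16*s + 3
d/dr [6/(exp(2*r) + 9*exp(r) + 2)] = (-12*exp(r) - 54)*exp(r)/(exp(2*r) + 9*exp(r) + 2)^2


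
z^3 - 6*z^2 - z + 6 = (z - 6)*(z - 1)*(z + 1)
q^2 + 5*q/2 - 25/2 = (q - 5/2)*(q + 5)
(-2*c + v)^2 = 4*c^2 - 4*c*v + v^2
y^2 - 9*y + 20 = (y - 5)*(y - 4)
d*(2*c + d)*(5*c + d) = 10*c^2*d + 7*c*d^2 + d^3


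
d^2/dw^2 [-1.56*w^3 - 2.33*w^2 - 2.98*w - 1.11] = -9.36*w - 4.66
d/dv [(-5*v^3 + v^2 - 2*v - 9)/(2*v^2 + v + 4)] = (-10*v^4 - 10*v^3 - 55*v^2 + 44*v + 1)/(4*v^4 + 4*v^3 + 17*v^2 + 8*v + 16)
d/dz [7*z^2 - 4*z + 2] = 14*z - 4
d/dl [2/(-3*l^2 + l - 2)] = 2*(6*l - 1)/(3*l^2 - l + 2)^2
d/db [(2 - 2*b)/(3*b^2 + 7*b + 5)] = 6*(b^2 - 2*b - 4)/(9*b^4 + 42*b^3 + 79*b^2 + 70*b + 25)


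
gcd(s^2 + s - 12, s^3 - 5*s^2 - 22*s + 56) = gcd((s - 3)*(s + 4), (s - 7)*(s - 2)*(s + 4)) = s + 4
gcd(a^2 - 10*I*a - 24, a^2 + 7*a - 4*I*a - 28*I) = a - 4*I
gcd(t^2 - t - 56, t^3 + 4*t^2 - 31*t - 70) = t + 7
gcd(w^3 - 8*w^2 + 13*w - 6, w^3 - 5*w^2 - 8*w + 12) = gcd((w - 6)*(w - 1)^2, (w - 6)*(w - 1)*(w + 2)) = w^2 - 7*w + 6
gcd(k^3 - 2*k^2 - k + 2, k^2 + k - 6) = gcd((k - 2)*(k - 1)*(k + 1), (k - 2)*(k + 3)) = k - 2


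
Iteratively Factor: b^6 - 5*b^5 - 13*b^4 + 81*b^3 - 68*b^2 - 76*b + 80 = (b - 1)*(b^5 - 4*b^4 - 17*b^3 + 64*b^2 - 4*b - 80) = (b - 2)*(b - 1)*(b^4 - 2*b^3 - 21*b^2 + 22*b + 40) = (b - 2)*(b - 1)*(b + 4)*(b^3 - 6*b^2 + 3*b + 10) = (b - 5)*(b - 2)*(b - 1)*(b + 4)*(b^2 - b - 2) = (b - 5)*(b - 2)^2*(b - 1)*(b + 4)*(b + 1)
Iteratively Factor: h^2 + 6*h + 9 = (h + 3)*(h + 3)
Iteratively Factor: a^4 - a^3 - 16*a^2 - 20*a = (a)*(a^3 - a^2 - 16*a - 20) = a*(a + 2)*(a^2 - 3*a - 10) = a*(a + 2)^2*(a - 5)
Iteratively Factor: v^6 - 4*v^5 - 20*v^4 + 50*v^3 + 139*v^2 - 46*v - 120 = (v + 3)*(v^5 - 7*v^4 + v^3 + 47*v^2 - 2*v - 40) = (v - 5)*(v + 3)*(v^4 - 2*v^3 - 9*v^2 + 2*v + 8) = (v - 5)*(v + 2)*(v + 3)*(v^3 - 4*v^2 - v + 4) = (v - 5)*(v + 1)*(v + 2)*(v + 3)*(v^2 - 5*v + 4) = (v - 5)*(v - 4)*(v + 1)*(v + 2)*(v + 3)*(v - 1)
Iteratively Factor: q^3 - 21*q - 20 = (q - 5)*(q^2 + 5*q + 4) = (q - 5)*(q + 1)*(q + 4)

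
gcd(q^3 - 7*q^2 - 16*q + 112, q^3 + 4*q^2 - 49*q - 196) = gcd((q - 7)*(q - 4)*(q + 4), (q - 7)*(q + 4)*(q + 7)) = q^2 - 3*q - 28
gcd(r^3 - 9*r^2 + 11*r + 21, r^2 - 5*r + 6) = r - 3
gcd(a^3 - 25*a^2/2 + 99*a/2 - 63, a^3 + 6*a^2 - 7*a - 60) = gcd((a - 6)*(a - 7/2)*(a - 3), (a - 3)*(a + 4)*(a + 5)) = a - 3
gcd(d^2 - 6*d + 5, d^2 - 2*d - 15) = d - 5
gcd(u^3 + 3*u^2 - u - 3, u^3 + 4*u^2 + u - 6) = u^2 + 2*u - 3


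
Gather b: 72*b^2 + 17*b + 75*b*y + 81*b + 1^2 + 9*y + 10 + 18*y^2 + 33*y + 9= 72*b^2 + b*(75*y + 98) + 18*y^2 + 42*y + 20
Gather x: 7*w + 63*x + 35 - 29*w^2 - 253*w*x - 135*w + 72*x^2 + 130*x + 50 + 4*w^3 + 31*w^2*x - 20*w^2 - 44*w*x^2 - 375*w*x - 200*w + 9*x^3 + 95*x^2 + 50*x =4*w^3 - 49*w^2 - 328*w + 9*x^3 + x^2*(167 - 44*w) + x*(31*w^2 - 628*w + 243) + 85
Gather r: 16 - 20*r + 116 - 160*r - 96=36 - 180*r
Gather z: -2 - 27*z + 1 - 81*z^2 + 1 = -81*z^2 - 27*z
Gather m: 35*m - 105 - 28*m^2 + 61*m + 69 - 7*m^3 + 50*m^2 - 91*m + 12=-7*m^3 + 22*m^2 + 5*m - 24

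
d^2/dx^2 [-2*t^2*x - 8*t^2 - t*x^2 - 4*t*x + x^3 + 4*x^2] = -2*t + 6*x + 8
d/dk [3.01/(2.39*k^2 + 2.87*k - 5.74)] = (-14.3878*k - 8.6387)/(2.39*k^2 + 2.87*k - 5.74)^2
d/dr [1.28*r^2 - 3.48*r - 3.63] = 2.56*r - 3.48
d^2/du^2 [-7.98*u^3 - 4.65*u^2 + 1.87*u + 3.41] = -47.88*u - 9.3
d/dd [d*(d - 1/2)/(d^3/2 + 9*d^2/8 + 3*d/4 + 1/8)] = 4*(-8*d^3 + 16*d^2 + 5*d - 1)/(16*d^5 + 56*d^4 + 73*d^3 + 43*d^2 + 11*d + 1)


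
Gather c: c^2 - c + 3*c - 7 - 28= c^2 + 2*c - 35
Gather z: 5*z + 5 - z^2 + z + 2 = -z^2 + 6*z + 7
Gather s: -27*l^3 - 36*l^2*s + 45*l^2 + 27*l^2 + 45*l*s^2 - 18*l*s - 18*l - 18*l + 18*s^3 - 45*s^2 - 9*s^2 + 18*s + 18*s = -27*l^3 + 72*l^2 - 36*l + 18*s^3 + s^2*(45*l - 54) + s*(-36*l^2 - 18*l + 36)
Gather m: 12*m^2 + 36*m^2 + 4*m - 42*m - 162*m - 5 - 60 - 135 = 48*m^2 - 200*m - 200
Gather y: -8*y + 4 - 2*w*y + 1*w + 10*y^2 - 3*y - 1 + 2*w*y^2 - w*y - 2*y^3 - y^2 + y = w - 2*y^3 + y^2*(2*w + 9) + y*(-3*w - 10) + 3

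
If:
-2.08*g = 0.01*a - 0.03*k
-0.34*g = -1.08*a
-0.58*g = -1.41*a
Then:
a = 0.00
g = 0.00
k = 0.00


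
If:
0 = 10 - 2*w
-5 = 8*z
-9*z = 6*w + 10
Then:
No Solution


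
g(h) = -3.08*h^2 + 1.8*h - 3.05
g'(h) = 1.8 - 6.16*h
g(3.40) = -32.53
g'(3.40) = -19.14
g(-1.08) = -8.59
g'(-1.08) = 8.45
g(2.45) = -17.13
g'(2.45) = -13.29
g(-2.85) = -33.20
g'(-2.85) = 19.36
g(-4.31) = -68.02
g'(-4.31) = 28.35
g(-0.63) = -5.41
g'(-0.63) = 5.68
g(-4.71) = -79.86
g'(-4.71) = 30.81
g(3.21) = -29.01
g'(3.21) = -17.97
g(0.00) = -3.05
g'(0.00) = 1.80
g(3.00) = -25.37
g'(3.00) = -16.68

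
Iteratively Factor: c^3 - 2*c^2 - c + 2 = (c + 1)*(c^2 - 3*c + 2) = (c - 1)*(c + 1)*(c - 2)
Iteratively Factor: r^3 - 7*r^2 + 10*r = (r - 2)*(r^2 - 5*r) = r*(r - 2)*(r - 5)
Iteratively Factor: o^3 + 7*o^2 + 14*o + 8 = (o + 2)*(o^2 + 5*o + 4) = (o + 2)*(o + 4)*(o + 1)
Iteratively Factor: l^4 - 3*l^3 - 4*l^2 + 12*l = (l - 2)*(l^3 - l^2 - 6*l) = (l - 2)*(l + 2)*(l^2 - 3*l) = (l - 3)*(l - 2)*(l + 2)*(l)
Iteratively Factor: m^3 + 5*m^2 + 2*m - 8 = (m - 1)*(m^2 + 6*m + 8) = (m - 1)*(m + 4)*(m + 2)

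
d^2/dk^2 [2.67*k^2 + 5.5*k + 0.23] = 5.34000000000000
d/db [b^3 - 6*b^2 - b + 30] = 3*b^2 - 12*b - 1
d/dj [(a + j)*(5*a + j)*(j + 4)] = 5*a^2 + 12*a*j + 24*a + 3*j^2 + 8*j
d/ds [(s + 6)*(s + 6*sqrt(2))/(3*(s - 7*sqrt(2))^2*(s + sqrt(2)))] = (-s^3 - 19*sqrt(2)*s^2 - 12*s^2 - 114*sqrt(2)*s - 40*s - 84*sqrt(2) + 276)/(3*(s^5 - 19*sqrt(2)*s^4 + 212*s^3 - 140*sqrt(2)*s^2 - 2156*s - 1372*sqrt(2)))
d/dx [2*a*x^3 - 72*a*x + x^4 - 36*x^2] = 6*a*x^2 - 72*a + 4*x^3 - 72*x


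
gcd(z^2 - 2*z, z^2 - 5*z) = z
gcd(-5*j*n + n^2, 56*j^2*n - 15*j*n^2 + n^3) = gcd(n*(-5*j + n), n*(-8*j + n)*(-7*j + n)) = n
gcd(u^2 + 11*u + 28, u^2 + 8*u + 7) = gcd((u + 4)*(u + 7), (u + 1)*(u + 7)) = u + 7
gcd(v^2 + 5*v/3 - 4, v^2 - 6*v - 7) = 1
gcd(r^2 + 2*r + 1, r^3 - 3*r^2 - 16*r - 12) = r + 1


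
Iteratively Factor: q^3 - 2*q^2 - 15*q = (q + 3)*(q^2 - 5*q) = q*(q + 3)*(q - 5)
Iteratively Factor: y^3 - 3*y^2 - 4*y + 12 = (y - 3)*(y^2 - 4) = (y - 3)*(y + 2)*(y - 2)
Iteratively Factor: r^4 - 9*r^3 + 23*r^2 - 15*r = (r)*(r^3 - 9*r^2 + 23*r - 15) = r*(r - 1)*(r^2 - 8*r + 15) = r*(r - 3)*(r - 1)*(r - 5)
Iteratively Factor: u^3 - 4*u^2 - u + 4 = (u - 4)*(u^2 - 1) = (u - 4)*(u - 1)*(u + 1)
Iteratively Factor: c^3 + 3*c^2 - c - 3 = (c + 1)*(c^2 + 2*c - 3) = (c + 1)*(c + 3)*(c - 1)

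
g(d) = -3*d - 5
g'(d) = -3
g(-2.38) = 2.14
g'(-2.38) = -3.00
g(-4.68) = 9.04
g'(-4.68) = -3.00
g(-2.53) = 2.59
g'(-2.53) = -3.00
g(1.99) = -10.97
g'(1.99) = -3.00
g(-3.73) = 6.19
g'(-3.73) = -3.00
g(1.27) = -8.81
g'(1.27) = -3.00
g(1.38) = -9.14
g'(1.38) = -3.00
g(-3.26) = 4.78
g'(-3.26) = -3.00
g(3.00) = -14.00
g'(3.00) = -3.00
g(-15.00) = 40.00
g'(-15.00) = -3.00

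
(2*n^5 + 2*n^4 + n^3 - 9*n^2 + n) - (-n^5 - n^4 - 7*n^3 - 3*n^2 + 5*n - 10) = 3*n^5 + 3*n^4 + 8*n^3 - 6*n^2 - 4*n + 10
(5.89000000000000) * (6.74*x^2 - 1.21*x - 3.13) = 39.6986*x^2 - 7.1269*x - 18.4357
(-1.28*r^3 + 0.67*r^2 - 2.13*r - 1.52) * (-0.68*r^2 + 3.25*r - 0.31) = 0.8704*r^5 - 4.6156*r^4 + 4.0227*r^3 - 6.0966*r^2 - 4.2797*r + 0.4712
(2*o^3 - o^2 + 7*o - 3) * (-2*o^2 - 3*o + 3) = -4*o^5 - 4*o^4 - 5*o^3 - 18*o^2 + 30*o - 9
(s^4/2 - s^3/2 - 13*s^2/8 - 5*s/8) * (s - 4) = s^5/2 - 5*s^4/2 + 3*s^3/8 + 47*s^2/8 + 5*s/2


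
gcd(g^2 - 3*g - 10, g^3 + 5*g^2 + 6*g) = g + 2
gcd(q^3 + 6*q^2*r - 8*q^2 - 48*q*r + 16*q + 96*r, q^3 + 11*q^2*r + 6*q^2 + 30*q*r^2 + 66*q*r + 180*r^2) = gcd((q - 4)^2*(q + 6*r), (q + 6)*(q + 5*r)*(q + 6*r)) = q + 6*r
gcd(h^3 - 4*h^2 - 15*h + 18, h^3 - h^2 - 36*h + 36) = h^2 - 7*h + 6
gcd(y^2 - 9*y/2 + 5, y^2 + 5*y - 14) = y - 2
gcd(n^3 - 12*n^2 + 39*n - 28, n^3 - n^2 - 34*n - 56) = n - 7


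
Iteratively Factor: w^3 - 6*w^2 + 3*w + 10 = (w + 1)*(w^2 - 7*w + 10) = (w - 5)*(w + 1)*(w - 2)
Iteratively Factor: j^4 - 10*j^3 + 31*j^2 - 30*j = (j - 2)*(j^3 - 8*j^2 + 15*j) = (j - 3)*(j - 2)*(j^2 - 5*j) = j*(j - 3)*(j - 2)*(j - 5)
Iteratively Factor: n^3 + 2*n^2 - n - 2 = (n + 2)*(n^2 - 1) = (n - 1)*(n + 2)*(n + 1)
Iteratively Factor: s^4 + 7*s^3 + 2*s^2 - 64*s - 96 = (s + 4)*(s^3 + 3*s^2 - 10*s - 24) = (s + 4)^2*(s^2 - s - 6) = (s + 2)*(s + 4)^2*(s - 3)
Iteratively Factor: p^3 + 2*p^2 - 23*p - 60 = (p + 4)*(p^2 - 2*p - 15) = (p - 5)*(p + 4)*(p + 3)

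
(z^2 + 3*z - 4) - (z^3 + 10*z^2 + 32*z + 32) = -z^3 - 9*z^2 - 29*z - 36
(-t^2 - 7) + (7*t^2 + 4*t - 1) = 6*t^2 + 4*t - 8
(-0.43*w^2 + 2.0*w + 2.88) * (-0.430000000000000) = 0.1849*w^2 - 0.86*w - 1.2384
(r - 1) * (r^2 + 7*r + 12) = r^3 + 6*r^2 + 5*r - 12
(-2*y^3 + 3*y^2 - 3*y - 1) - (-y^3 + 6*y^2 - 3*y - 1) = -y^3 - 3*y^2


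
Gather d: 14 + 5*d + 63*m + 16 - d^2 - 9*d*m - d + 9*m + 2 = -d^2 + d*(4 - 9*m) + 72*m + 32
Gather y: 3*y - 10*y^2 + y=-10*y^2 + 4*y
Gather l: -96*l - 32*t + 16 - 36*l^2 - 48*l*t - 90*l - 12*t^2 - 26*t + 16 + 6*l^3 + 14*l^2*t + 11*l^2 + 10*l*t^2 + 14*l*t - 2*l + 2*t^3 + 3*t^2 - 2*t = 6*l^3 + l^2*(14*t - 25) + l*(10*t^2 - 34*t - 188) + 2*t^3 - 9*t^2 - 60*t + 32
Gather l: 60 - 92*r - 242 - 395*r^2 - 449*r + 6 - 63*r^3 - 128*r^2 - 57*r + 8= -63*r^3 - 523*r^2 - 598*r - 168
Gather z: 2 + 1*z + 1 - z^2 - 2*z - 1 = -z^2 - z + 2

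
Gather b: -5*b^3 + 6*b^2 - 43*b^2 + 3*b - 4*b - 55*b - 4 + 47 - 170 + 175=-5*b^3 - 37*b^2 - 56*b + 48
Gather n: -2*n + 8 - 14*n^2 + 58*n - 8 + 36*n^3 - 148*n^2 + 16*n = 36*n^3 - 162*n^2 + 72*n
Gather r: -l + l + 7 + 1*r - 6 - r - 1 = 0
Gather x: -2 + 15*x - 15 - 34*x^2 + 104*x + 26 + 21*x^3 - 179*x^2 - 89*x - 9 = 21*x^3 - 213*x^2 + 30*x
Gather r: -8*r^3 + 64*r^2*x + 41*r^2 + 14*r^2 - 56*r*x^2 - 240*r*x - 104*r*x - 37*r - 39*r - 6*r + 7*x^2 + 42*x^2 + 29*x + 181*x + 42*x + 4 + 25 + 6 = -8*r^3 + r^2*(64*x + 55) + r*(-56*x^2 - 344*x - 82) + 49*x^2 + 252*x + 35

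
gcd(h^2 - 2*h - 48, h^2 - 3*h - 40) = h - 8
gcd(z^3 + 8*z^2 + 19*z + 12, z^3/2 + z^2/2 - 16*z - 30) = 1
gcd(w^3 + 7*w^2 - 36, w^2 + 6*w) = w + 6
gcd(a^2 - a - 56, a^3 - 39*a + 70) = a + 7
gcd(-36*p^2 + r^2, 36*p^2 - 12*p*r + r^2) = 6*p - r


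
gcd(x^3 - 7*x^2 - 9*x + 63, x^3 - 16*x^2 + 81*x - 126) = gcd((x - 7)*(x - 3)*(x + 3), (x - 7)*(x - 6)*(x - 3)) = x^2 - 10*x + 21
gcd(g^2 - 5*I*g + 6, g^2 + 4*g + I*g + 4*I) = g + I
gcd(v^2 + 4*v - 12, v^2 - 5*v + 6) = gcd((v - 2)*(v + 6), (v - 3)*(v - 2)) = v - 2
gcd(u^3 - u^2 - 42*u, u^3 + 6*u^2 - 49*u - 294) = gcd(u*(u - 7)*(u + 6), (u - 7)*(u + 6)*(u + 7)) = u^2 - u - 42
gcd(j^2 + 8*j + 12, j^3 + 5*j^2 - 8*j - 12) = j + 6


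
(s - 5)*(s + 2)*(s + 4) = s^3 + s^2 - 22*s - 40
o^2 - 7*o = o*(o - 7)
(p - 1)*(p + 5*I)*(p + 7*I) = p^3 - p^2 + 12*I*p^2 - 35*p - 12*I*p + 35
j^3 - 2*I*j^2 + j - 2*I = (j - 2*I)*(j - I)*(j + I)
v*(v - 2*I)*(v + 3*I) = v^3 + I*v^2 + 6*v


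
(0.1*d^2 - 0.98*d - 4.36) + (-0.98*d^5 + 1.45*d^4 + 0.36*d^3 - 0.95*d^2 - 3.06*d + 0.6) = -0.98*d^5 + 1.45*d^4 + 0.36*d^3 - 0.85*d^2 - 4.04*d - 3.76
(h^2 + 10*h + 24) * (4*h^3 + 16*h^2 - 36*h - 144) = 4*h^5 + 56*h^4 + 220*h^3 - 120*h^2 - 2304*h - 3456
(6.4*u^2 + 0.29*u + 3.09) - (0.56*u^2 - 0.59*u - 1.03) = 5.84*u^2 + 0.88*u + 4.12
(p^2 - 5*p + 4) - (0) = p^2 - 5*p + 4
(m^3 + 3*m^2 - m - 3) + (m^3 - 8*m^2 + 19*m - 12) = 2*m^3 - 5*m^2 + 18*m - 15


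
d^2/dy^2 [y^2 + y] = 2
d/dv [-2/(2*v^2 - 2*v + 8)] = (2*v - 1)/(v^2 - v + 4)^2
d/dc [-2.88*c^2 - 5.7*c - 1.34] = -5.76*c - 5.7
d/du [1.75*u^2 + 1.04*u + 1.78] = 3.5*u + 1.04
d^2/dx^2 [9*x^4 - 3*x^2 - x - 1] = 108*x^2 - 6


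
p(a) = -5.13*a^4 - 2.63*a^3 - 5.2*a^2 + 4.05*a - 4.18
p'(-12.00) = 34451.25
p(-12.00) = -102632.62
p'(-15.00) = 67639.80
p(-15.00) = -252064.93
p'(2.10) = -242.62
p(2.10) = -142.73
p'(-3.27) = 671.19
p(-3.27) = -567.62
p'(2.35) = -330.27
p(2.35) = -213.97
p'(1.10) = -44.25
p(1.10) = -17.03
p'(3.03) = -670.73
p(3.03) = -545.21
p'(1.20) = -55.25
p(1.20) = -21.99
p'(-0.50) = 9.84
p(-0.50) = -7.50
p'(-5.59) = 3400.01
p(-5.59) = -4739.07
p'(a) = -20.52*a^3 - 7.89*a^2 - 10.4*a + 4.05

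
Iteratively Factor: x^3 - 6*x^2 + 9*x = (x - 3)*(x^2 - 3*x) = x*(x - 3)*(x - 3)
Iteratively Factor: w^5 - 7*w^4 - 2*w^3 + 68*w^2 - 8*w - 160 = (w - 5)*(w^4 - 2*w^3 - 12*w^2 + 8*w + 32) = (w - 5)*(w - 2)*(w^3 - 12*w - 16) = (w - 5)*(w - 4)*(w - 2)*(w^2 + 4*w + 4) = (w - 5)*(w - 4)*(w - 2)*(w + 2)*(w + 2)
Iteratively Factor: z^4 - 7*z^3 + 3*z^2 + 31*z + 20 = (z + 1)*(z^3 - 8*z^2 + 11*z + 20) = (z - 4)*(z + 1)*(z^2 - 4*z - 5) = (z - 5)*(z - 4)*(z + 1)*(z + 1)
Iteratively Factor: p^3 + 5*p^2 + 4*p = (p + 4)*(p^2 + p) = p*(p + 4)*(p + 1)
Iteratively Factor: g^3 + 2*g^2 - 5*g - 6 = (g - 2)*(g^2 + 4*g + 3) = (g - 2)*(g + 3)*(g + 1)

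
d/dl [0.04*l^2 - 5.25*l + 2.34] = 0.08*l - 5.25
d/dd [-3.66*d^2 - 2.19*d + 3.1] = -7.32*d - 2.19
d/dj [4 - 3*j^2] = -6*j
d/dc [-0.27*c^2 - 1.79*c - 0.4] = -0.54*c - 1.79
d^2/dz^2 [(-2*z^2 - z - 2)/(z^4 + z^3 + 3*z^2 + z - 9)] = 2*(-6*z^8 - 12*z^7 - 24*z^6 - 30*z^5 - 282*z^4 - 270*z^3 - 384*z^2 - 153*z - 227)/(z^12 + 3*z^11 + 12*z^10 + 22*z^9 + 15*z^8 - 6*z^7 - 141*z^6 - 186*z^5 - 45*z^4 + 82*z^3 + 702*z^2 + 243*z - 729)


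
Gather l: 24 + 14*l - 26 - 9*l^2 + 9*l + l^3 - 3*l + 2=l^3 - 9*l^2 + 20*l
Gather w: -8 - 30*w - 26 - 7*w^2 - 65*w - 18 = -7*w^2 - 95*w - 52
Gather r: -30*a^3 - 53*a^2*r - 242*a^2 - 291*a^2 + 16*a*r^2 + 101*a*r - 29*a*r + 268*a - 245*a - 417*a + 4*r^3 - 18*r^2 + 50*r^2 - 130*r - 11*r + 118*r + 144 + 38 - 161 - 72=-30*a^3 - 533*a^2 - 394*a + 4*r^3 + r^2*(16*a + 32) + r*(-53*a^2 + 72*a - 23) - 51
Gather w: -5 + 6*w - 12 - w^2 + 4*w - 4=-w^2 + 10*w - 21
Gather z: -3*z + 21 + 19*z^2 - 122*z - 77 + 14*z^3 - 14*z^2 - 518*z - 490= 14*z^3 + 5*z^2 - 643*z - 546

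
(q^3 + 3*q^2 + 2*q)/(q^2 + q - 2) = q*(q + 1)/(q - 1)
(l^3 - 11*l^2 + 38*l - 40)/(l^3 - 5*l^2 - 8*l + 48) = (l^2 - 7*l + 10)/(l^2 - l - 12)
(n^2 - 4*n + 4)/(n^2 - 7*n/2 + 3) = 2*(n - 2)/(2*n - 3)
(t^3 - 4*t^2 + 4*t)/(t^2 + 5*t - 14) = t*(t - 2)/(t + 7)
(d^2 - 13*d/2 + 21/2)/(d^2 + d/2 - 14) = (d - 3)/(d + 4)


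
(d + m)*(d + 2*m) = d^2 + 3*d*m + 2*m^2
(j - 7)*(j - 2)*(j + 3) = j^3 - 6*j^2 - 13*j + 42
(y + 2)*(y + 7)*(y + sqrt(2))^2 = y^4 + 2*sqrt(2)*y^3 + 9*y^3 + 16*y^2 + 18*sqrt(2)*y^2 + 18*y + 28*sqrt(2)*y + 28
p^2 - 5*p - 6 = (p - 6)*(p + 1)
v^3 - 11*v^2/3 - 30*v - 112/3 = (v - 8)*(v + 2)*(v + 7/3)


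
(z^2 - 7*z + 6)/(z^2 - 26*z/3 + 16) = 3*(z - 1)/(3*z - 8)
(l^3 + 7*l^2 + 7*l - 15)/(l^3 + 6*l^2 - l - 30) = (l - 1)/(l - 2)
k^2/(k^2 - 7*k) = k/(k - 7)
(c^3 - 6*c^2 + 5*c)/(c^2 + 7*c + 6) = c*(c^2 - 6*c + 5)/(c^2 + 7*c + 6)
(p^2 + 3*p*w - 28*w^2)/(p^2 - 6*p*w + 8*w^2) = (p + 7*w)/(p - 2*w)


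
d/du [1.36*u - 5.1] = 1.36000000000000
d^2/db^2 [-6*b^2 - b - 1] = -12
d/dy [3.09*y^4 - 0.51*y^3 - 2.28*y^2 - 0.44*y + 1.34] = 12.36*y^3 - 1.53*y^2 - 4.56*y - 0.44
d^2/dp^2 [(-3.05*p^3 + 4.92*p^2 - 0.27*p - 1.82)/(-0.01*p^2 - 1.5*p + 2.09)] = (4.33680868994202e-19*p^5 + 1.11022302462516e-16*p^4 + 14.000144*p^3 - 57.986376*p^2 + 80.133888*p - 33.023128)/(1.0e-6*p^6 + 0.00045*p^5 + 0.066873*p^4 + 3.1869*p^3 - 13.976457*p^2 + 19.65645*p - 9.129329)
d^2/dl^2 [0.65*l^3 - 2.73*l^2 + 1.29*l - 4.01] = 3.9*l - 5.46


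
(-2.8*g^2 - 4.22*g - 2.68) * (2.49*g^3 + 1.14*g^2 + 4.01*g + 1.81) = -6.972*g^5 - 13.6998*g^4 - 22.712*g^3 - 25.0454*g^2 - 18.385*g - 4.8508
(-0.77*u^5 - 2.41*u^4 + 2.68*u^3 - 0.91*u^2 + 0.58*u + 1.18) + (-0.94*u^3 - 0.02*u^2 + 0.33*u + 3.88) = -0.77*u^5 - 2.41*u^4 + 1.74*u^3 - 0.93*u^2 + 0.91*u + 5.06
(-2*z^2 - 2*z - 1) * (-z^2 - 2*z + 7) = 2*z^4 + 6*z^3 - 9*z^2 - 12*z - 7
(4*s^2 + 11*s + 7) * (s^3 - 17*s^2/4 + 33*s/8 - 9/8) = 4*s^5 - 6*s^4 - 93*s^3/4 + 89*s^2/8 + 33*s/2 - 63/8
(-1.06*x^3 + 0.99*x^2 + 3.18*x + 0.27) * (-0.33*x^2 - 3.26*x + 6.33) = 0.3498*x^5 + 3.1289*x^4 - 10.9866*x^3 - 4.1892*x^2 + 19.2492*x + 1.7091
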